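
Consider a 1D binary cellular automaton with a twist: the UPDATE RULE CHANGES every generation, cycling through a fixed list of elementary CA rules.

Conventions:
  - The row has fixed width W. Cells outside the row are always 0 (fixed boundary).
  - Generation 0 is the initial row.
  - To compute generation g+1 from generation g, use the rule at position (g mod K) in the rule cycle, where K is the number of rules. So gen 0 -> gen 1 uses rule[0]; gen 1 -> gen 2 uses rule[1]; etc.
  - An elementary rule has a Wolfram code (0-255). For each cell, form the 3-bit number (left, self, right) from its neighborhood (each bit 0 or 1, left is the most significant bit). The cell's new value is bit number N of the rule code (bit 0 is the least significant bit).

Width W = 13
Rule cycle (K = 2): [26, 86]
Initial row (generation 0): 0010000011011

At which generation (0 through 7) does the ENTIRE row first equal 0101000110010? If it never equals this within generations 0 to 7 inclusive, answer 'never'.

Gen 0: 0010000011011
Gen 1 (rule 26): 0101000110010
Gen 2 (rule 86): 1101101011111
Gen 3 (rule 26): 1001000010000
Gen 4 (rule 86): 1111100111000
Gen 5 (rule 26): 1000011100100
Gen 6 (rule 86): 1100100111110
Gen 7 (rule 26): 1011011100001

Answer: 1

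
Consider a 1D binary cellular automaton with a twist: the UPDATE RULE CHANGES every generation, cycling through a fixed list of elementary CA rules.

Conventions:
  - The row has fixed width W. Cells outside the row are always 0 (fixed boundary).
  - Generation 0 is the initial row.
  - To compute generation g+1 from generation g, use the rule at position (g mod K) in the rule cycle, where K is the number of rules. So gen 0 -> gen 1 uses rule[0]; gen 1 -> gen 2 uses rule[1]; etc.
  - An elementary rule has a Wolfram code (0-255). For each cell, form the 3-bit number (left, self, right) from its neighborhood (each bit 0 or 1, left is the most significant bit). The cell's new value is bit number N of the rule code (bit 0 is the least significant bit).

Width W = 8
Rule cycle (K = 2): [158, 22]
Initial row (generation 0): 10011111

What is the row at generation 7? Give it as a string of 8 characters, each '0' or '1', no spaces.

Answer: 00111011

Derivation:
Gen 0: 10011111
Gen 1 (rule 158): 11111110
Gen 2 (rule 22): 00000001
Gen 3 (rule 158): 00000011
Gen 4 (rule 22): 00000100
Gen 5 (rule 158): 00001110
Gen 6 (rule 22): 00010001
Gen 7 (rule 158): 00111011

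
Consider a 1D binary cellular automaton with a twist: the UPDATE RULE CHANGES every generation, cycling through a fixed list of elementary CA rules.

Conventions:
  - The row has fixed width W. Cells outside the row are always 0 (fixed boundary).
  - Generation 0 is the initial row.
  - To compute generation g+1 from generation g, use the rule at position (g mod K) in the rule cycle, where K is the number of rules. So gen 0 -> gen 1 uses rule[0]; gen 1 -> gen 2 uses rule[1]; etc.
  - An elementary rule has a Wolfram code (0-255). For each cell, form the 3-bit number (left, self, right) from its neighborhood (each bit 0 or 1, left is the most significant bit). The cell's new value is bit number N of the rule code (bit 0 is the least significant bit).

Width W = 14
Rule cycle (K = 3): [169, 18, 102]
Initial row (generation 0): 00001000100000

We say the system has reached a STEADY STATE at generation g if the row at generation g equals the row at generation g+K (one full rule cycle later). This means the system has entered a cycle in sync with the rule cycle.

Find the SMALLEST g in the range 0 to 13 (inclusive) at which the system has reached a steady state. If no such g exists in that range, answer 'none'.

Gen 0: 00001000100000
Gen 1 (rule 169): 11100010001111
Gen 2 (rule 18): 00010101010000
Gen 3 (rule 102): 00111111110000
Gen 4 (rule 169): 10111111100111
Gen 5 (rule 18): 00000000011000
Gen 6 (rule 102): 00000000101000
Gen 7 (rule 169): 11111110010011
Gen 8 (rule 18): 00000001101100
Gen 9 (rule 102): 00000010110100
Gen 10 (rule 169): 11111001101001
Gen 11 (rule 18): 00000110000110
Gen 12 (rule 102): 00001010001010
Gen 13 (rule 169): 11100100100100
Gen 14 (rule 18): 00011011011010
Gen 15 (rule 102): 00101101101110
Gen 16 (rule 169): 10011011011100

Answer: none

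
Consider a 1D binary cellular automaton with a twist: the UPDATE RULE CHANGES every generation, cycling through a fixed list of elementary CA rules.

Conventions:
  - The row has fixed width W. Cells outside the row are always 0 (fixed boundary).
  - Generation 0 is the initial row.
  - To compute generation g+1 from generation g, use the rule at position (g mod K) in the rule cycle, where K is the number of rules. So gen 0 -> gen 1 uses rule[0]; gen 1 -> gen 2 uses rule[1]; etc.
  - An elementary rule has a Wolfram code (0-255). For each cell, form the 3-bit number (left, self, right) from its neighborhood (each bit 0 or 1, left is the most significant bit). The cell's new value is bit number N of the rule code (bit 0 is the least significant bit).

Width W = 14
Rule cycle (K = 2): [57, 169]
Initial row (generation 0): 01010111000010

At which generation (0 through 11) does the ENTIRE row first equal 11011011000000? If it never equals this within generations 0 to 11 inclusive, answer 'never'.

Answer: never

Derivation:
Gen 0: 01010111000010
Gen 1 (rule 57): 00101100111001
Gen 2 (rule 169): 10011000110000
Gen 3 (rule 57): 01010110101111
Gen 4 (rule 169): 00101101011110
Gen 5 (rule 57): 10011010110001
Gen 6 (rule 169): 00010101100100
Gen 7 (rule 57): 11001011010011
Gen 8 (rule 169): 10000110100010
Gen 9 (rule 57): 01110101011001
Gen 10 (rule 169): 01101010110000
Gen 11 (rule 57): 01010101101111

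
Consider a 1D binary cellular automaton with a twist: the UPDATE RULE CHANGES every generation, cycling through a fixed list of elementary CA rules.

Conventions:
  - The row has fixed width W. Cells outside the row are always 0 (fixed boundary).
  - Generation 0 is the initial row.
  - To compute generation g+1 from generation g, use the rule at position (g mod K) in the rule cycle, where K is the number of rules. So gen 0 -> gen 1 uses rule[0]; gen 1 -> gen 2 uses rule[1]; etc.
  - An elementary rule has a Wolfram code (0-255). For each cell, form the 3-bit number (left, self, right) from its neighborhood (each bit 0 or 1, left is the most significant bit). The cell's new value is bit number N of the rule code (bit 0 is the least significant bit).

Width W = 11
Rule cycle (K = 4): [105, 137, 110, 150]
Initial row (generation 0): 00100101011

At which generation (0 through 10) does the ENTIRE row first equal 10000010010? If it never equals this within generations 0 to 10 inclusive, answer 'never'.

Answer: never

Derivation:
Gen 0: 00100101011
Gen 1 (rule 105): 10000010111
Gen 2 (rule 137): 00111000110
Gen 3 (rule 110): 01101001110
Gen 4 (rule 150): 10001110101
Gen 5 (rule 105): 00101011010
Gen 6 (rule 137): 10000010000
Gen 7 (rule 110): 10000110000
Gen 8 (rule 150): 11001001000
Gen 9 (rule 105): 11000000011
Gen 10 (rule 137): 10011111010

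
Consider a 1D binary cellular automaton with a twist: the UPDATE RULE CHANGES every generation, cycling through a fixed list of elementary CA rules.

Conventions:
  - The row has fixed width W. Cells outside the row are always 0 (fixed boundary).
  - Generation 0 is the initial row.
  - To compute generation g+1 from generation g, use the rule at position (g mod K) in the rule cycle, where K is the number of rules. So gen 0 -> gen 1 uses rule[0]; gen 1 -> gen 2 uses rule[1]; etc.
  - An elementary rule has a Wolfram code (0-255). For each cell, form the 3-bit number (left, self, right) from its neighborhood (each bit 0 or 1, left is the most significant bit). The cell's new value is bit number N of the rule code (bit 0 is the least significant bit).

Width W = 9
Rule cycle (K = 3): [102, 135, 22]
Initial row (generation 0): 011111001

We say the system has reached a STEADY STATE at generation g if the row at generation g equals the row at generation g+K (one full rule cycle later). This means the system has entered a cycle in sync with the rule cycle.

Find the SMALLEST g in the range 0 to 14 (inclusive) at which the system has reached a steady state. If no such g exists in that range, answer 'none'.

Gen 0: 011111001
Gen 1 (rule 102): 100001011
Gen 2 (rule 135): 101111000
Gen 3 (rule 22): 100000100
Gen 4 (rule 102): 100001100
Gen 5 (rule 135): 101110001
Gen 6 (rule 22): 100001011
Gen 7 (rule 102): 100011101
Gen 8 (rule 135): 101101001
Gen 9 (rule 22): 100001111
Gen 10 (rule 102): 100010001
Gen 11 (rule 135): 101110111
Gen 12 (rule 22): 100000000
Gen 13 (rule 102): 100000000
Gen 14 (rule 135): 101111111
Gen 15 (rule 22): 100000000
Gen 16 (rule 102): 100000000
Gen 17 (rule 135): 101111111

Answer: 12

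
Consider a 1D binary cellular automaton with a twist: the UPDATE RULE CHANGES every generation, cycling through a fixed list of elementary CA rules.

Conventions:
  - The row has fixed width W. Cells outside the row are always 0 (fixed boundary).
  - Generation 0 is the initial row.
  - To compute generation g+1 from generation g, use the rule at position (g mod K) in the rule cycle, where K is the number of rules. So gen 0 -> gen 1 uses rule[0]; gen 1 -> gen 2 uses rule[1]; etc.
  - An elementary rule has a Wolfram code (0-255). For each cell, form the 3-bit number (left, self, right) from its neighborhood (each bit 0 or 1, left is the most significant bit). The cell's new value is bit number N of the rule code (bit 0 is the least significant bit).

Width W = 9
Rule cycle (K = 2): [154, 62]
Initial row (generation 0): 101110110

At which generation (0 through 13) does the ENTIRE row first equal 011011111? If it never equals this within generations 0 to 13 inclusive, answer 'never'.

Gen 0: 101110110
Gen 1 (rule 154): 001100101
Gen 2 (rule 62): 011011111
Gen 3 (rule 154): 110011110
Gen 4 (rule 62): 101110001
Gen 5 (rule 154): 001101010
Gen 6 (rule 62): 011011111
Gen 7 (rule 154): 110011110
Gen 8 (rule 62): 101110001
Gen 9 (rule 154): 001101010
Gen 10 (rule 62): 011011111
Gen 11 (rule 154): 110011110
Gen 12 (rule 62): 101110001
Gen 13 (rule 154): 001101010

Answer: 2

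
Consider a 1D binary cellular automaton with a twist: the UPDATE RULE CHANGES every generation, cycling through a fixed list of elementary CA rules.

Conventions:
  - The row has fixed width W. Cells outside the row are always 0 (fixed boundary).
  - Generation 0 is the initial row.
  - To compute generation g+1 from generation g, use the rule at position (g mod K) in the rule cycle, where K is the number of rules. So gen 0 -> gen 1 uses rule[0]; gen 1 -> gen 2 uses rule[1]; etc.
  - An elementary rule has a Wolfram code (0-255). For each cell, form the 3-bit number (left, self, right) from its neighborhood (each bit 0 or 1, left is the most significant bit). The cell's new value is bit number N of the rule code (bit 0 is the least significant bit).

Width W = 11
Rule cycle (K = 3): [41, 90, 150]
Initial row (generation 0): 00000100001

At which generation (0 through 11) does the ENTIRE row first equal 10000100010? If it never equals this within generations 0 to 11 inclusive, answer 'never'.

Answer: 7

Derivation:
Gen 0: 00000100001
Gen 1 (rule 41): 11110001100
Gen 2 (rule 90): 10011011110
Gen 3 (rule 150): 11100001101
Gen 4 (rule 41): 10001101010
Gen 5 (rule 90): 01011100001
Gen 6 (rule 150): 11001010011
Gen 7 (rule 41): 10000100010
Gen 8 (rule 90): 01001010101
Gen 9 (rule 150): 11111010101
Gen 10 (rule 41): 10000101010
Gen 11 (rule 90): 01001000001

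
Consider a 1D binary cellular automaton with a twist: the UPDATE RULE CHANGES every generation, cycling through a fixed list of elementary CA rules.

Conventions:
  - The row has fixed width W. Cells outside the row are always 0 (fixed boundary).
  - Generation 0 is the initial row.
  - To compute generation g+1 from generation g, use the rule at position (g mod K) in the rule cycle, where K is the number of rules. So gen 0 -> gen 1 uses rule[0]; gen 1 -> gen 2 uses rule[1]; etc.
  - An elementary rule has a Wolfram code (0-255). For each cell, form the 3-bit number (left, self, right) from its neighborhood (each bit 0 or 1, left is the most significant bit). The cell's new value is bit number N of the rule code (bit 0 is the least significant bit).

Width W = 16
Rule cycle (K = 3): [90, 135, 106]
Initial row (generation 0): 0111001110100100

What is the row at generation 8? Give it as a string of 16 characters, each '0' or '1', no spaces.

Gen 0: 0111001110100100
Gen 1 (rule 90): 1101111010011010
Gen 2 (rule 135): 0000110010100010
Gen 3 (rule 106): 0001110101000100
Gen 4 (rule 90): 0011010000101010
Gen 5 (rule 135): 1100010111101010
Gen 6 (rule 106): 1100101100110100
Gen 7 (rule 90): 1111001111110010
Gen 8 (rule 135): 0110010111100110

Answer: 0110010111100110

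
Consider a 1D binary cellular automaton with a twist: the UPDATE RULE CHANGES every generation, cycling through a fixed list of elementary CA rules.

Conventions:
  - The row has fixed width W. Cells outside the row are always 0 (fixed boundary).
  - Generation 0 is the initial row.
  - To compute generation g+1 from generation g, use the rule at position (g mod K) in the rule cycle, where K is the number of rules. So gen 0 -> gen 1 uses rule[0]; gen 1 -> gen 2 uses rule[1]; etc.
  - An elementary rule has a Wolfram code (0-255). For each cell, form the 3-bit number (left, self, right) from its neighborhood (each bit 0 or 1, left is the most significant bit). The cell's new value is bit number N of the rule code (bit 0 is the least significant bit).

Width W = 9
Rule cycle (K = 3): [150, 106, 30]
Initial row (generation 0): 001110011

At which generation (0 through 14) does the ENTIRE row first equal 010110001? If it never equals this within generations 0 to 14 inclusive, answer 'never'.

Answer: 5

Derivation:
Gen 0: 001110011
Gen 1 (rule 150): 010101100
Gen 2 (rule 106): 101011100
Gen 3 (rule 30): 101010010
Gen 4 (rule 150): 101011111
Gen 5 (rule 106): 010110001
Gen 6 (rule 30): 110101011
Gen 7 (rule 150): 000101000
Gen 8 (rule 106): 001010000
Gen 9 (rule 30): 011011000
Gen 10 (rule 150): 100000100
Gen 11 (rule 106): 000001000
Gen 12 (rule 30): 000011100
Gen 13 (rule 150): 000101010
Gen 14 (rule 106): 001010100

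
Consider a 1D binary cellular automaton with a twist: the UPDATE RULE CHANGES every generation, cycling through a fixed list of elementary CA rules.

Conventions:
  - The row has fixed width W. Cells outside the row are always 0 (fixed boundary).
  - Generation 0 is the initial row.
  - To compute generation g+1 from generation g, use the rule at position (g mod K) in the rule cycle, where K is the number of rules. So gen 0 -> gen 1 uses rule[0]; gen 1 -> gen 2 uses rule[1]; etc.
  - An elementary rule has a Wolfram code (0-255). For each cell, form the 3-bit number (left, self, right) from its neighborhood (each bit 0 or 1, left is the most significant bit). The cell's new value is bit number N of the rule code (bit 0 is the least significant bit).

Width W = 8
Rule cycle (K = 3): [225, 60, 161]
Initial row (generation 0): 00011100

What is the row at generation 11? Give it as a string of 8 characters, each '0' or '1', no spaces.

Answer: 01010001

Derivation:
Gen 0: 00011100
Gen 1 (rule 225): 11001101
Gen 2 (rule 60): 10101011
Gen 3 (rule 161): 01010100
Gen 4 (rule 225): 00101001
Gen 5 (rule 60): 00111101
Gen 6 (rule 161): 10011010
Gen 7 (rule 225): 00001100
Gen 8 (rule 60): 00001010
Gen 9 (rule 161): 11100100
Gen 10 (rule 225): 01100001
Gen 11 (rule 60): 01010001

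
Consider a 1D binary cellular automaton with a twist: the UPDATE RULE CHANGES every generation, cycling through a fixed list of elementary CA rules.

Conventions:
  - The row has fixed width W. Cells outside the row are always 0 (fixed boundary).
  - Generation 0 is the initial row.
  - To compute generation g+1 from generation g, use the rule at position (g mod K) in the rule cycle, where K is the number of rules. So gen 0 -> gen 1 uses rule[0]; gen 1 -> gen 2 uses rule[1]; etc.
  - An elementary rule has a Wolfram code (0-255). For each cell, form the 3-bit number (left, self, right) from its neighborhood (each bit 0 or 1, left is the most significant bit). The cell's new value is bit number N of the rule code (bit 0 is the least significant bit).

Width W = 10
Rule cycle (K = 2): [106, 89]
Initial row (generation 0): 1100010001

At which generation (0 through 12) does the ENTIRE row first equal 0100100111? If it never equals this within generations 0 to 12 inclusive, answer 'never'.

Gen 0: 1100010001
Gen 1 (rule 106): 1100100010
Gen 2 (rule 89): 1110011001
Gen 3 (rule 106): 1010111010
Gen 4 (rule 89): 0000101001
Gen 5 (rule 106): 0001010010
Gen 6 (rule 89): 1100001001
Gen 7 (rule 106): 1100010010
Gen 8 (rule 89): 1111001001
Gen 9 (rule 106): 1001010010
Gen 10 (rule 89): 0100001001
Gen 11 (rule 106): 1000010010
Gen 12 (rule 89): 0111001001

Answer: never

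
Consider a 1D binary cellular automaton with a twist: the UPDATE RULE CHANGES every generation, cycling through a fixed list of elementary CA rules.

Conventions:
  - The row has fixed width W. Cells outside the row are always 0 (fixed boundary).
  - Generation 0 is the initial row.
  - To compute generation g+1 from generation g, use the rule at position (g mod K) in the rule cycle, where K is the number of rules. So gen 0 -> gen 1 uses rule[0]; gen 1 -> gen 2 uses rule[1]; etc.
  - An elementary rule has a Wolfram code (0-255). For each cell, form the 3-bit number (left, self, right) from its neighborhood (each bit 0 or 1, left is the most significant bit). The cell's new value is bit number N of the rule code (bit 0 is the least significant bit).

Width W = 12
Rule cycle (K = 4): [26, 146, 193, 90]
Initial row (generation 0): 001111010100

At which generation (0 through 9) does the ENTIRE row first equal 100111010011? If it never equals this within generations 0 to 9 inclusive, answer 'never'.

Answer: never

Derivation:
Gen 0: 001111010100
Gen 1 (rule 26): 011000000010
Gen 2 (rule 146): 100100000101
Gen 3 (rule 193): 000001110000
Gen 4 (rule 90): 000011011000
Gen 5 (rule 26): 000110010100
Gen 6 (rule 146): 001001100010
Gen 7 (rule 193): 100000101000
Gen 8 (rule 90): 010001000100
Gen 9 (rule 26): 101010101010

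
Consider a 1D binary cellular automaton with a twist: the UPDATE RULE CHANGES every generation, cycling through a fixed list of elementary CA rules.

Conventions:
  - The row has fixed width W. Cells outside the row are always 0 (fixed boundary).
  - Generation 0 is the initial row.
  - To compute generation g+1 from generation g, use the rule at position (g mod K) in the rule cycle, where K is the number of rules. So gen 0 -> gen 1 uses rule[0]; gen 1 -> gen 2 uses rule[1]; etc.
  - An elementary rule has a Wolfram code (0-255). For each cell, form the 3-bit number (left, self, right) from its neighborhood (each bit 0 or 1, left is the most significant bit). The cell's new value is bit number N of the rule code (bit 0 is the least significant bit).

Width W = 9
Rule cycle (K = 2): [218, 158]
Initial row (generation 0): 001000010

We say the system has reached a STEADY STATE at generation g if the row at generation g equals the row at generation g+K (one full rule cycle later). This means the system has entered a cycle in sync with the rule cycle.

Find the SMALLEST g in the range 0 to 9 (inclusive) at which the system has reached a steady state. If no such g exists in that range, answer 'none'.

Answer: 9

Derivation:
Gen 0: 001000010
Gen 1 (rule 218): 010100101
Gen 2 (rule 158): 110111101
Gen 3 (rule 218): 110111100
Gen 4 (rule 158): 100111010
Gen 5 (rule 218): 011111001
Gen 6 (rule 158): 111110111
Gen 7 (rule 218): 111110111
Gen 8 (rule 158): 111100110
Gen 9 (rule 218): 111111111
Gen 10 (rule 158): 111111110
Gen 11 (rule 218): 111111111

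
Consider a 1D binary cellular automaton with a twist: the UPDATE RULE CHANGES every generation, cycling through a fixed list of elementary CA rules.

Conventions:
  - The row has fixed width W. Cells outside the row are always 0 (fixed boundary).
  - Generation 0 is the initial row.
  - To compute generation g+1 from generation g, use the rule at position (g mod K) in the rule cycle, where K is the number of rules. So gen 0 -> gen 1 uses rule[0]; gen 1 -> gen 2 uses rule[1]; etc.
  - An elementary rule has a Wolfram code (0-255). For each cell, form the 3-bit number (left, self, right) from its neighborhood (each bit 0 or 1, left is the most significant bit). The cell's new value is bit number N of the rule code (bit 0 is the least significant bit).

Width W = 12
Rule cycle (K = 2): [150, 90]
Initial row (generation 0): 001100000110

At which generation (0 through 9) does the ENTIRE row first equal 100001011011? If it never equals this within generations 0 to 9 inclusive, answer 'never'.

Answer: 6

Derivation:
Gen 0: 001100000110
Gen 1 (rule 150): 010010001001
Gen 2 (rule 90): 101101010110
Gen 3 (rule 150): 100001010001
Gen 4 (rule 90): 010010001010
Gen 5 (rule 150): 111111011011
Gen 6 (rule 90): 100001011011
Gen 7 (rule 150): 110011000000
Gen 8 (rule 90): 111111100000
Gen 9 (rule 150): 011111010000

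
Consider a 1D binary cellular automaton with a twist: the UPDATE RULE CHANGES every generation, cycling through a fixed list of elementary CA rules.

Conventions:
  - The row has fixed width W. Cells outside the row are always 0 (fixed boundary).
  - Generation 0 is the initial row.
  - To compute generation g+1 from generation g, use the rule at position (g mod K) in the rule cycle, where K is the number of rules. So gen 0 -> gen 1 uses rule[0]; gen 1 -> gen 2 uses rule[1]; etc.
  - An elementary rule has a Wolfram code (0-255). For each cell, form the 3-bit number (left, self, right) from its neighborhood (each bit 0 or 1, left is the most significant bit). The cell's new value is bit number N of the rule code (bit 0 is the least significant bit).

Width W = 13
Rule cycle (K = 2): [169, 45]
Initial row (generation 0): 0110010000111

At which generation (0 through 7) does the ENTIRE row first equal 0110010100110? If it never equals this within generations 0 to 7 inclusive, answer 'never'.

Gen 0: 0110010000111
Gen 1 (rule 169): 0100000110110
Gen 2 (rule 45): 0101110101100
Gen 3 (rule 169): 0011101011001
Gen 4 (rule 45): 1010011110001
Gen 5 (rule 169): 0100011100100
Gen 6 (rule 45): 0101010000101
Gen 7 (rule 169): 0010100110010

Answer: never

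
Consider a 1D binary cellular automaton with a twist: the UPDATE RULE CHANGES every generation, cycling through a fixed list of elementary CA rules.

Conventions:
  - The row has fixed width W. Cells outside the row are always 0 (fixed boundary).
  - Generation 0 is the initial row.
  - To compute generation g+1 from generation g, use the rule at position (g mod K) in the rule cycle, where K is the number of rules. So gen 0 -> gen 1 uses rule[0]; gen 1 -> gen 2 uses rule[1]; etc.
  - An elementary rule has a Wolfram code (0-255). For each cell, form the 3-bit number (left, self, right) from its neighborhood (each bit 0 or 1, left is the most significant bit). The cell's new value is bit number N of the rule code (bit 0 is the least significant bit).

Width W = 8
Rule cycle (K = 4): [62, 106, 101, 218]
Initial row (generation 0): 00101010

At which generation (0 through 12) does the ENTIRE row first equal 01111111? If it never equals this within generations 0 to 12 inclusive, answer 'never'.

Answer: 1

Derivation:
Gen 0: 00101010
Gen 1 (rule 62): 01111111
Gen 2 (rule 106): 11000001
Gen 3 (rule 101): 01011101
Gen 4 (rule 218): 10011100
Gen 5 (rule 62): 11110010
Gen 6 (rule 106): 10010100
Gen 7 (rule 101): 10011101
Gen 8 (rule 218): 01111100
Gen 9 (rule 62): 11000010
Gen 10 (rule 106): 11000100
Gen 11 (rule 101): 01010101
Gen 12 (rule 218): 10000000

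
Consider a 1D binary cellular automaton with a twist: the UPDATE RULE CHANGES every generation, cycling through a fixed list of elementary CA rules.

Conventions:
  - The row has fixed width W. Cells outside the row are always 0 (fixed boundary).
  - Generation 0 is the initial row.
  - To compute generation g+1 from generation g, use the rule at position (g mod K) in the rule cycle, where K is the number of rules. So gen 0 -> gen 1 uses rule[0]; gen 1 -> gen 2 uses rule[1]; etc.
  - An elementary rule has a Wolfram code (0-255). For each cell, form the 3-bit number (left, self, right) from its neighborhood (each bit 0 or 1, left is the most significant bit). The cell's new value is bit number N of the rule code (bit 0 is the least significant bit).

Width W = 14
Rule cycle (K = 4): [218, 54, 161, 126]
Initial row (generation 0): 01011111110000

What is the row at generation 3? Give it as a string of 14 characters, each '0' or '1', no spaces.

Answer: 01001111110001

Derivation:
Gen 0: 01011111110000
Gen 1 (rule 218): 10011111111000
Gen 2 (rule 54): 11100000000100
Gen 3 (rule 161): 01001111110001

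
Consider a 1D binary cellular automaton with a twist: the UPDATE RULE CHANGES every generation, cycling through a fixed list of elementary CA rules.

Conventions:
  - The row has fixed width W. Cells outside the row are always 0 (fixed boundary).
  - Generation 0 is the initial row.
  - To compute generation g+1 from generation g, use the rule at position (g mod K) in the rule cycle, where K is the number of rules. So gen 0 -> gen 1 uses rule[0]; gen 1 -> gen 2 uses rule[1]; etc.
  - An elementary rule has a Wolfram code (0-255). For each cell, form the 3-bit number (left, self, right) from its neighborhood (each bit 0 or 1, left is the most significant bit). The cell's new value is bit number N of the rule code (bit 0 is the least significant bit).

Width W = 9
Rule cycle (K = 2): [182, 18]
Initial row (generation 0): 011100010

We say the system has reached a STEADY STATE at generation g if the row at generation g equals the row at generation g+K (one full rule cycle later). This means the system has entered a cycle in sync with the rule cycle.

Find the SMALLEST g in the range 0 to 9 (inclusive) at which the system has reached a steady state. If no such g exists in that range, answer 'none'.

Answer: 2

Derivation:
Gen 0: 011100010
Gen 1 (rule 182): 101010111
Gen 2 (rule 18): 000000000
Gen 3 (rule 182): 000000000
Gen 4 (rule 18): 000000000
Gen 5 (rule 182): 000000000
Gen 6 (rule 18): 000000000
Gen 7 (rule 182): 000000000
Gen 8 (rule 18): 000000000
Gen 9 (rule 182): 000000000
Gen 10 (rule 18): 000000000
Gen 11 (rule 182): 000000000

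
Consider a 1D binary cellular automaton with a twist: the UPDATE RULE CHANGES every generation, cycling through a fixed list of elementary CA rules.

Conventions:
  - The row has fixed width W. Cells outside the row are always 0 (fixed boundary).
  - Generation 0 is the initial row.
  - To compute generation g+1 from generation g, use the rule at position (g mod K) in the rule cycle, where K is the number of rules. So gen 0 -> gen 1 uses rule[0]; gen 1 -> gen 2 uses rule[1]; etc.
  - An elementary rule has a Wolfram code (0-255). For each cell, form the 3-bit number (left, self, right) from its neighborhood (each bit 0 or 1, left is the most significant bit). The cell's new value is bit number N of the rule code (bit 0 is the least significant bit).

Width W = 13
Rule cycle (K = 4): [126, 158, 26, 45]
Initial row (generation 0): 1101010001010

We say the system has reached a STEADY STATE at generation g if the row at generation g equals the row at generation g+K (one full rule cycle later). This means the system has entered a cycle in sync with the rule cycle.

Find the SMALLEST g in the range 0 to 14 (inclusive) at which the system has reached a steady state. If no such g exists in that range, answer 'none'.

Gen 0: 1101010001010
Gen 1 (rule 126): 1111111011111
Gen 2 (rule 158): 1111110011110
Gen 3 (rule 26): 1000001110001
Gen 4 (rule 45): 1011101000101
Gen 5 (rule 126): 1110111101111
Gen 6 (rule 158): 1100111001110
Gen 7 (rule 26): 1011100111001
Gen 8 (rule 45): 1110000100001
Gen 9 (rule 126): 1011001110011
Gen 10 (rule 158): 1010111101110
Gen 11 (rule 26): 0000100001001
Gen 12 (rule 45): 1110101101001
Gen 13 (rule 126): 1011111111111
Gen 14 (rule 158): 1011111111110
Gen 15 (rule 26): 0010000000001
Gen 16 (rule 45): 1010111111101
Gen 17 (rule 126): 1111100000111
Gen 18 (rule 158): 1111010001110

Answer: none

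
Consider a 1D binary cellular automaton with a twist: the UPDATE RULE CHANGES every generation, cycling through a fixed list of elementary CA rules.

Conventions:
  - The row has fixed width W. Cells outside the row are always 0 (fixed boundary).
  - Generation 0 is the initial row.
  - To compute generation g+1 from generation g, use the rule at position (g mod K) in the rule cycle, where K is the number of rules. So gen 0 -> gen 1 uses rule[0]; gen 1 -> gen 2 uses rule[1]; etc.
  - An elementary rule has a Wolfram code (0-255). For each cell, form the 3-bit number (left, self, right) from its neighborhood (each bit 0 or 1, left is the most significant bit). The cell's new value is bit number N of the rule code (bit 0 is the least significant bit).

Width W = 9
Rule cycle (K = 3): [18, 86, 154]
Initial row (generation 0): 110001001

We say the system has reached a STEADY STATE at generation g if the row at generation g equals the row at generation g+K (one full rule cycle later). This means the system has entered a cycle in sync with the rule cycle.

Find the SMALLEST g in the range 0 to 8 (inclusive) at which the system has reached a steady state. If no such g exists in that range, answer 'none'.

Gen 0: 110001001
Gen 1 (rule 18): 001010110
Gen 2 (rule 86): 011010011
Gen 3 (rule 154): 110001110
Gen 4 (rule 18): 001010001
Gen 5 (rule 86): 011011011
Gen 6 (rule 154): 110010010
Gen 7 (rule 18): 001101101
Gen 8 (rule 86): 010100101
Gen 9 (rule 154): 100011000
Gen 10 (rule 18): 010100100
Gen 11 (rule 86): 110111110

Answer: none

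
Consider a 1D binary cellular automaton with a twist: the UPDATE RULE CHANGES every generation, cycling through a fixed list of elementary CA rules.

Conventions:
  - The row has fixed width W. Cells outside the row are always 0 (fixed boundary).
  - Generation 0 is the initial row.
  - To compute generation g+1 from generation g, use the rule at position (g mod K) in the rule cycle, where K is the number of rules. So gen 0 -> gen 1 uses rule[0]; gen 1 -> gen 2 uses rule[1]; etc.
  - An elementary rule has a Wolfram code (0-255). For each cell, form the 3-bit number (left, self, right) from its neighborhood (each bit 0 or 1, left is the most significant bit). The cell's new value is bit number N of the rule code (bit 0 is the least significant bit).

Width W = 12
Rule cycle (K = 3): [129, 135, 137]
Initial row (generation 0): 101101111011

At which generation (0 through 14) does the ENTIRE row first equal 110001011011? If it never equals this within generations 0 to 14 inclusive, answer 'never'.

Gen 0: 101101111011
Gen 1 (rule 129): 000000110000
Gen 2 (rule 135): 111111000111
Gen 3 (rule 137): 111110010110
Gen 4 (rule 129): 011100000000
Gen 5 (rule 135): 101001111111
Gen 6 (rule 137): 000001111110
Gen 7 (rule 129): 111100111100
Gen 8 (rule 135): 011001011001
Gen 9 (rule 137): 010000010000
Gen 10 (rule 129): 000111000111
Gen 11 (rule 135): 111010011010
Gen 12 (rule 137): 110000010000
Gen 13 (rule 129): 000111000111
Gen 14 (rule 135): 111010011010

Answer: never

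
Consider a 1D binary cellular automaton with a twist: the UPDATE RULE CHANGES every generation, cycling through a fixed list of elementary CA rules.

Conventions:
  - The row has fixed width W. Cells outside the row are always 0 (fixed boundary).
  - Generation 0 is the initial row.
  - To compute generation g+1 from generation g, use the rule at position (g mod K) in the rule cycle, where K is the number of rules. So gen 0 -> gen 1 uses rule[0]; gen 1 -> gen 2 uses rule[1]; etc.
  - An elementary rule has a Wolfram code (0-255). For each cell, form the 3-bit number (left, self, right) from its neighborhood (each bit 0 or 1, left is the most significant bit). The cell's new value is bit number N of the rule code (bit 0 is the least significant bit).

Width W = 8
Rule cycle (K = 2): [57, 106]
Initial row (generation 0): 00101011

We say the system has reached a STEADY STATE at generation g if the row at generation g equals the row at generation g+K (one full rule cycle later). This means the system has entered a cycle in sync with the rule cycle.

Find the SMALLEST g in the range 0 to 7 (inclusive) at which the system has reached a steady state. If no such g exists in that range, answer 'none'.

Gen 0: 00101011
Gen 1 (rule 57): 10010110
Gen 2 (rule 106): 00101110
Gen 3 (rule 57): 10011001
Gen 4 (rule 106): 00111010
Gen 5 (rule 57): 10100101
Gen 6 (rule 106): 01001010
Gen 7 (rule 57): 00100101
Gen 8 (rule 106): 01001010
Gen 9 (rule 57): 00100101

Answer: 6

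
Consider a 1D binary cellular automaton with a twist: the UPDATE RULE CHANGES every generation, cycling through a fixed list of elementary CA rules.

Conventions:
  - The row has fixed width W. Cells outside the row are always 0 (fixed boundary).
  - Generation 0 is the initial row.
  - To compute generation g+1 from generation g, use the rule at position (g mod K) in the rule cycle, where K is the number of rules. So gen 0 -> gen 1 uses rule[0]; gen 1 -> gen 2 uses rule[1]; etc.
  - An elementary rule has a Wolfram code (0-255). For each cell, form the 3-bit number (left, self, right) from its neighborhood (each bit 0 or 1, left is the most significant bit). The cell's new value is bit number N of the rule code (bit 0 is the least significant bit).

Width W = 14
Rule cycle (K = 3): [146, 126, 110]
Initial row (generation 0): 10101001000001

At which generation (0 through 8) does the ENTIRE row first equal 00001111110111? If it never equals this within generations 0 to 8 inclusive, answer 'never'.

Answer: 2

Derivation:
Gen 0: 10101001000001
Gen 1 (rule 146): 00000110100010
Gen 2 (rule 126): 00001111110111
Gen 3 (rule 110): 00011000011101
Gen 4 (rule 146): 00100100101000
Gen 5 (rule 126): 01111111111100
Gen 6 (rule 110): 11000000000100
Gen 7 (rule 146): 00100000001010
Gen 8 (rule 126): 01110000011111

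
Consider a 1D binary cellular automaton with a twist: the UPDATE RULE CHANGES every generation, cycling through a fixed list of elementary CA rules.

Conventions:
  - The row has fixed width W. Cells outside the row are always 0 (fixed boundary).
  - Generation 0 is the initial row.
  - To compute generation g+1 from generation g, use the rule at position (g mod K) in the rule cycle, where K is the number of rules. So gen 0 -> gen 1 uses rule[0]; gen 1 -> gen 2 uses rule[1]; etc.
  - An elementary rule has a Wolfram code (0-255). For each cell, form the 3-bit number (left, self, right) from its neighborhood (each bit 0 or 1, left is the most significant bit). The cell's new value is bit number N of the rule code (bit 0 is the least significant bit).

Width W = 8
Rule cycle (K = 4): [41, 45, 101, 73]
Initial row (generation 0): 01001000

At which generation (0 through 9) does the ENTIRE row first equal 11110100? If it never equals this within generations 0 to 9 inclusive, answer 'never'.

Gen 0: 01001000
Gen 1 (rule 41): 00000011
Gen 2 (rule 45): 11111010
Gen 3 (rule 101): 00001110
Gen 4 (rule 73): 11101010
Gen 5 (rule 41): 10010100
Gen 6 (rule 45): 10011101
Gen 7 (rule 101): 10000111
Gen 8 (rule 73): 00110101
Gen 9 (rule 41): 10101010

Answer: never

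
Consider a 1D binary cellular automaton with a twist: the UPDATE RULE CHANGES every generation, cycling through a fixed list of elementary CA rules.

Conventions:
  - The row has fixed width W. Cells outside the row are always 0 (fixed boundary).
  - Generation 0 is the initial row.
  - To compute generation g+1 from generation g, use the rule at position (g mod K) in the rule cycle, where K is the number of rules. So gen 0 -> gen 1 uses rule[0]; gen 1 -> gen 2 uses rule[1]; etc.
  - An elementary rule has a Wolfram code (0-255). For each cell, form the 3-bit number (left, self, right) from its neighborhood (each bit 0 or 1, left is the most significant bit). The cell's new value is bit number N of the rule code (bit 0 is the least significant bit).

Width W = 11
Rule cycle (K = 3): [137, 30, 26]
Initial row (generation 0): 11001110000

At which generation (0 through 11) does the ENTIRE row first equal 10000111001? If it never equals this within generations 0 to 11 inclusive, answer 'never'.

Answer: never

Derivation:
Gen 0: 11001110000
Gen 1 (rule 137): 10001100111
Gen 2 (rule 30): 11011011100
Gen 3 (rule 26): 10010010010
Gen 4 (rule 137): 00000000000
Gen 5 (rule 30): 00000000000
Gen 6 (rule 26): 00000000000
Gen 7 (rule 137): 11111111111
Gen 8 (rule 30): 10000000000
Gen 9 (rule 26): 01000000000
Gen 10 (rule 137): 00011111111
Gen 11 (rule 30): 00110000000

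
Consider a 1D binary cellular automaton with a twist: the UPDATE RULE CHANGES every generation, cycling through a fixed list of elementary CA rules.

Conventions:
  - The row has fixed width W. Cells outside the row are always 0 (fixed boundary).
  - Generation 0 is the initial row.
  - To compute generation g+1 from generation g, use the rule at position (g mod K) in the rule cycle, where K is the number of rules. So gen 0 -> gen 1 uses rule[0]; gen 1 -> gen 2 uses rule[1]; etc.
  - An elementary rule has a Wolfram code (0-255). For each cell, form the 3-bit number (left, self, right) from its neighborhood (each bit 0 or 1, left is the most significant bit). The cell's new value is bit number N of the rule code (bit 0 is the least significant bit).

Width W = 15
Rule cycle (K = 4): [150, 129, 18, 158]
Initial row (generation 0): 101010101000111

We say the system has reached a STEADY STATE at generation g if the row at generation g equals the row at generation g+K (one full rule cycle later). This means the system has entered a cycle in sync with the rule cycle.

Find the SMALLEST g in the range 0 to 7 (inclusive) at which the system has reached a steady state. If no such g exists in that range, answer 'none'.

Gen 0: 101010101000111
Gen 1 (rule 150): 101010101101010
Gen 2 (rule 129): 000000000000000
Gen 3 (rule 18): 000000000000000
Gen 4 (rule 158): 000000000000000
Gen 5 (rule 150): 000000000000000
Gen 6 (rule 129): 111111111111111
Gen 7 (rule 18): 000000000000000
Gen 8 (rule 158): 000000000000000
Gen 9 (rule 150): 000000000000000
Gen 10 (rule 129): 111111111111111
Gen 11 (rule 18): 000000000000000

Answer: 3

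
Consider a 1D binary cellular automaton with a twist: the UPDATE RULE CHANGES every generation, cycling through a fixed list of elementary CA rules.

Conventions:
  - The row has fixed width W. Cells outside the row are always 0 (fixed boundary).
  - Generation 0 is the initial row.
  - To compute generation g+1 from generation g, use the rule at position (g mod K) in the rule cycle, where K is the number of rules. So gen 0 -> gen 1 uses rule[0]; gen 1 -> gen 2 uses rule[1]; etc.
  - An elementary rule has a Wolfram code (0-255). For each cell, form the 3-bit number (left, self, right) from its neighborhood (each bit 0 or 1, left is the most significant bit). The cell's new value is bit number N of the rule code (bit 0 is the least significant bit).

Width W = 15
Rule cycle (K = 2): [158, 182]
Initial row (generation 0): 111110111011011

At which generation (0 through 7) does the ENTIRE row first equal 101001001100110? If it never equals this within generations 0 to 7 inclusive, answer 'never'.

Gen 0: 111110111011011
Gen 1 (rule 158): 111100110010010
Gen 2 (rule 182): 011011001111111
Gen 3 (rule 158): 110010111111110
Gen 4 (rule 182): 001111011111101
Gen 5 (rule 158): 011110011111001
Gen 6 (rule 182): 101101101110111
Gen 7 (rule 158): 101001001100110

Answer: 7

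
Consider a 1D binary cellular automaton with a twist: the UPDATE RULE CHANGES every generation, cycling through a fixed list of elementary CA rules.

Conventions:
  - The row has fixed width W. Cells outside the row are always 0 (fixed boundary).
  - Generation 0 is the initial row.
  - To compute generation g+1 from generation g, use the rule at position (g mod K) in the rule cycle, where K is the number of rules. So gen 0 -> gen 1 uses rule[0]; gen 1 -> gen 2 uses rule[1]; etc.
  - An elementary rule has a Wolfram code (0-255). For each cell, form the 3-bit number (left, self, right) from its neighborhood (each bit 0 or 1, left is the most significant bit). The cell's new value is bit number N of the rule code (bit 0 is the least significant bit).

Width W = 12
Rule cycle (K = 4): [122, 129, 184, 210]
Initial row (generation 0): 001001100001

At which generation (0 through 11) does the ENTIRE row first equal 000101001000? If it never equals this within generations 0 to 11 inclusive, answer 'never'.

Gen 0: 001001100001
Gen 1 (rule 122): 010111110010
Gen 2 (rule 129): 000011100000
Gen 3 (rule 184): 000011010000
Gen 4 (rule 210): 000101001000
Gen 5 (rule 122): 001010110100
Gen 6 (rule 129): 100000000001
Gen 7 (rule 184): 010000000000
Gen 8 (rule 210): 101000000000
Gen 9 (rule 122): 010100000000
Gen 10 (rule 129): 000001111111
Gen 11 (rule 184): 000001111110

Answer: 4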